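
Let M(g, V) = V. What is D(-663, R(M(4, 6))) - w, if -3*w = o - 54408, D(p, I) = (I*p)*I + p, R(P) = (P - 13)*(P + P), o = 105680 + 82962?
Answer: -13902139/3 ≈ -4.6340e+6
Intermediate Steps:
o = 188642
R(P) = 2*P*(-13 + P) (R(P) = (-13 + P)*(2*P) = 2*P*(-13 + P))
D(p, I) = p + p*I² (D(p, I) = p*I² + p = p + p*I²)
w = -134234/3 (w = -(188642 - 54408)/3 = -⅓*134234 = -134234/3 ≈ -44745.)
D(-663, R(M(4, 6))) - w = -663*(1 + (2*6*(-13 + 6))²) - 1*(-134234/3) = -663*(1 + (2*6*(-7))²) + 134234/3 = -663*(1 + (-84)²) + 134234/3 = -663*(1 + 7056) + 134234/3 = -663*7057 + 134234/3 = -4678791 + 134234/3 = -13902139/3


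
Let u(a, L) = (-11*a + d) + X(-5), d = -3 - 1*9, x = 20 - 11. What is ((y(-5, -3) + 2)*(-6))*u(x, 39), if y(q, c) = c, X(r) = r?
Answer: -696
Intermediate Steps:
x = 9
d = -12 (d = -3 - 9 = -12)
u(a, L) = -17 - 11*a (u(a, L) = (-11*a - 12) - 5 = (-12 - 11*a) - 5 = -17 - 11*a)
((y(-5, -3) + 2)*(-6))*u(x, 39) = ((-3 + 2)*(-6))*(-17 - 11*9) = (-1*(-6))*(-17 - 99) = 6*(-116) = -696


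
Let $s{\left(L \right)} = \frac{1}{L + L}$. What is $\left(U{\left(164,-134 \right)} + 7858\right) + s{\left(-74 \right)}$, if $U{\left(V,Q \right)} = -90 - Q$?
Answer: $\frac{1169495}{148} \approx 7902.0$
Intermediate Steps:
$s{\left(L \right)} = \frac{1}{2 L}$
$\left(U{\left(164,-134 \right)} + 7858\right) + s{\left(-74 \right)} = \left(\left(-90 - -134\right) + 7858\right) + \frac{1}{2 \left(-74\right)} = \left(\left(-90 + 134\right) + 7858\right) + \frac{1}{2} \left(- \frac{1}{74}\right) = \left(44 + 7858\right) - \frac{1}{148} = 7902 - \frac{1}{148} = \frac{1169495}{148}$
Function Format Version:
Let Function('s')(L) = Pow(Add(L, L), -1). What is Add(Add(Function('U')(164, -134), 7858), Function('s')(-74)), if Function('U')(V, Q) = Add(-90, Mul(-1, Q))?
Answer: Rational(1169495, 148) ≈ 7902.0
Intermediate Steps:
Function('s')(L) = Mul(Rational(1, 2), Pow(L, -1)) (Function('s')(L) = Pow(Mul(2, L), -1) = Mul(Rational(1, 2), Pow(L, -1)))
Add(Add(Function('U')(164, -134), 7858), Function('s')(-74)) = Add(Add(Add(-90, Mul(-1, -134)), 7858), Mul(Rational(1, 2), Pow(-74, -1))) = Add(Add(Add(-90, 134), 7858), Mul(Rational(1, 2), Rational(-1, 74))) = Add(Add(44, 7858), Rational(-1, 148)) = Add(7902, Rational(-1, 148)) = Rational(1169495, 148)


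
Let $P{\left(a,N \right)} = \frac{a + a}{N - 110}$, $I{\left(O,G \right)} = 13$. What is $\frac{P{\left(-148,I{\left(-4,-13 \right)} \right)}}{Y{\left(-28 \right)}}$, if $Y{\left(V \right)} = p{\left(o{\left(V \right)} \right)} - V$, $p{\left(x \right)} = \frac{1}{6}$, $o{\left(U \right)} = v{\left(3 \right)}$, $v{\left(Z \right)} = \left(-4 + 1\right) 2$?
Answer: $\frac{1776}{16393} \approx 0.10834$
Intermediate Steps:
$v{\left(Z \right)} = -6$ ($v{\left(Z \right)} = \left(-3\right) 2 = -6$)
$o{\left(U \right)} = -6$
$P{\left(a,N \right)} = \frac{2 a}{-110 + N}$
$p{\left(x \right)} = \frac{1}{6}$
$Y{\left(V \right)} = \frac{1}{6} - V$
$\frac{P{\left(-148,I{\left(-4,-13 \right)} \right)}}{Y{\left(-28 \right)}} = \frac{2 \left(-148\right) \frac{1}{-110 + 13}}{\frac{1}{6} - -28} = \frac{2 \left(-148\right) \frac{1}{-97}}{\frac{1}{6} + 28} = \frac{2 \left(-148\right) \left(- \frac{1}{97}\right)}{\frac{169}{6}} = \frac{296}{97} \cdot \frac{6}{169} = \frac{1776}{16393}$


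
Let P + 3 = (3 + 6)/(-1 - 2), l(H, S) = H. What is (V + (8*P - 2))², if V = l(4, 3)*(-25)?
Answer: 22500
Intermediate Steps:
P = -6 (P = -3 + (3 + 6)/(-1 - 2) = -3 + 9/(-3) = -3 + 9*(-⅓) = -3 - 3 = -6)
V = -100 (V = 4*(-25) = -100)
(V + (8*P - 2))² = (-100 + (8*(-6) - 2))² = (-100 + (-48 - 2))² = (-100 - 50)² = (-150)² = 22500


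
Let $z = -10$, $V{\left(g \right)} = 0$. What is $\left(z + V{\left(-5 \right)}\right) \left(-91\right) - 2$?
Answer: $908$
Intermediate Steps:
$\left(z + V{\left(-5 \right)}\right) \left(-91\right) - 2 = \left(-10 + 0\right) \left(-91\right) - 2 = \left(-10\right) \left(-91\right) - 2 = 910 - 2 = 908$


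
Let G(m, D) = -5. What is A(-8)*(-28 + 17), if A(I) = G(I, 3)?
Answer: 55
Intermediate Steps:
A(I) = -5
A(-8)*(-28 + 17) = -5*(-28 + 17) = -5*(-11) = 55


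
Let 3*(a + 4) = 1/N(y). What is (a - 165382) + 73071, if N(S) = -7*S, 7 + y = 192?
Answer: -358643776/3885 ≈ -92315.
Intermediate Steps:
y = 185 (y = -7 + 192 = 185)
a = -15541/3885 (a = -4 + 1/(3*((-7*185))) = -4 + (⅓)/(-1295) = -4 + (⅓)*(-1/1295) = -4 - 1/3885 = -15541/3885 ≈ -4.0003)
(a - 165382) + 73071 = (-15541/3885 - 165382) + 73071 = -642524611/3885 + 73071 = -358643776/3885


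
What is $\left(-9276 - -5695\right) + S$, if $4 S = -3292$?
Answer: $-4404$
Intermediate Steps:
$S = -823$ ($S = \frac{1}{4} \left(-3292\right) = -823$)
$\left(-9276 - -5695\right) + S = \left(-9276 - -5695\right) - 823 = \left(-9276 + 5695\right) - 823 = -3581 - 823 = -4404$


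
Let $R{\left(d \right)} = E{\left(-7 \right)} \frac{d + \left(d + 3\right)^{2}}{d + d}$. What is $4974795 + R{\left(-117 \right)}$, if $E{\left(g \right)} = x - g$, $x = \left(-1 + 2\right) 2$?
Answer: $\frac{129331791}{26} \approx 4.9743 \cdot 10^{6}$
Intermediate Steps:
$x = 2$ ($x = 1 \cdot 2 = 2$)
$E{\left(g \right)} = 2 - g$
$R{\left(d \right)} = \frac{9 \left(d + \left(3 + d\right)^{2}\right)}{2 d}$ ($R{\left(d \right)} = \left(2 - -7\right) \frac{d + \left(d + 3\right)^{2}}{d + d} = \left(2 + 7\right) \frac{d + \left(3 + d\right)^{2}}{2 d} = 9 \left(d + \left(3 + d\right)^{2}\right) \frac{1}{2 d} = 9 \frac{d + \left(3 + d\right)^{2}}{2 d} = \frac{9 \left(d + \left(3 + d\right)^{2}\right)}{2 d}$)
$4974795 + R{\left(-117 \right)} = 4974795 + \frac{9 \left(-117 + \left(3 - 117\right)^{2}\right)}{2 \left(-117\right)} = 4974795 + \frac{9}{2} \left(- \frac{1}{117}\right) \left(-117 + \left(-114\right)^{2}\right) = 4974795 + \frac{9}{2} \left(- \frac{1}{117}\right) \left(-117 + 12996\right) = 4974795 + \frac{9}{2} \left(- \frac{1}{117}\right) 12879 = 4974795 - \frac{12879}{26} = \frac{129331791}{26}$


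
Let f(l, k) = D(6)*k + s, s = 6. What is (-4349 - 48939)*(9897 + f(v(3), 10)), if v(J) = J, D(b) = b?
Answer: -530908344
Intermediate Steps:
f(l, k) = 6 + 6*k (f(l, k) = 6*k + 6 = 6 + 6*k)
(-4349 - 48939)*(9897 + f(v(3), 10)) = (-4349 - 48939)*(9897 + (6 + 6*10)) = -53288*(9897 + (6 + 60)) = -53288*(9897 + 66) = -53288*9963 = -530908344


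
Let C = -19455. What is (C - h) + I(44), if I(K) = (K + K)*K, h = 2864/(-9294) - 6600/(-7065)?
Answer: -11369486293/729579 ≈ -15584.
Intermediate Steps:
h = 456736/729579 (h = 2864*(-1/9294) - 6600*(-1/7065) = -1432/4647 + 440/471 = 456736/729579 ≈ 0.62603)
I(K) = 2*K² (I(K) = (2*K)*K = 2*K²)
(C - h) + I(44) = (-19455 - 1*456736/729579) + 2*44² = (-19455 - 456736/729579) + 2*1936 = -14194416181/729579 + 3872 = -11369486293/729579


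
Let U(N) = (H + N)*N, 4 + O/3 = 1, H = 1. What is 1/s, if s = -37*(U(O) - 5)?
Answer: -1/2479 ≈ -0.00040339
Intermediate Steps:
O = -9 (O = -12 + 3*1 = -12 + 3 = -9)
U(N) = N*(1 + N) (U(N) = (1 + N)*N = N*(1 + N))
s = -2479 (s = -37*(-9*(1 - 9) - 5) = -37*(-9*(-8) - 5) = -37*(72 - 5) = -37*67 = -2479)
1/s = 1/(-2479) = -1/2479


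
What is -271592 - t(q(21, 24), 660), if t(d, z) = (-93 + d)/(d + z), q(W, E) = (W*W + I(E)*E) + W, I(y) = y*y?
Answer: -1353076075/4982 ≈ -2.7159e+5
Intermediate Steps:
I(y) = y²
q(W, E) = W + E³ + W² (q(W, E) = (W*W + E²*E) + W = (W² + E³) + W = (E³ + W²) + W = W + E³ + W²)
t(d, z) = (-93 + d)/(d + z)
-271592 - t(q(21, 24), 660) = -271592 - (-93 + (21 + 24³ + 21²))/((21 + 24³ + 21²) + 660) = -271592 - (-93 + (21 + 13824 + 441))/((21 + 13824 + 441) + 660) = -271592 - (-93 + 14286)/(14286 + 660) = -271592 - 14193/14946 = -271592 - 1*4731/4982 = -271592 - 4731/4982 = -1353076075/4982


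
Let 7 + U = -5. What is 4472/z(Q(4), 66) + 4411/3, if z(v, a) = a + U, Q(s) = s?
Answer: 41935/27 ≈ 1553.1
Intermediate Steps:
U = -12 (U = -7 - 5 = -12)
z(v, a) = -12 + a (z(v, a) = a - 12 = -12 + a)
4472/z(Q(4), 66) + 4411/3 = 4472/(-12 + 66) + 4411/3 = 4472/54 + 4411*(⅓) = 4472*(1/54) + 4411/3 = 2236/27 + 4411/3 = 41935/27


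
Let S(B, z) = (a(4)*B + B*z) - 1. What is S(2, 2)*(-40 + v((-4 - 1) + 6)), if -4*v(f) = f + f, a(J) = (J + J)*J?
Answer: -5427/2 ≈ -2713.5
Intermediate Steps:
a(J) = 2*J² (a(J) = (2*J)*J = 2*J²)
v(f) = -f/2 (v(f) = -(f + f)/4 = -f/2)
S(B, z) = -1 + 32*B + B*z (S(B, z) = ((2*4²)*B + B*z) - 1 = ((2*16)*B + B*z) - 1 = (32*B + B*z) - 1 = -1 + 32*B + B*z)
S(2, 2)*(-40 + v((-4 - 1) + 6)) = (-1 + 32*2 + 2*2)*(-40 - ((-4 - 1) + 6)/2) = (-1 + 64 + 4)*(-40 - (-5 + 6)/2) = 67*(-40 - ½*1) = 67*(-40 - ½) = 67*(-81/2) = -5427/2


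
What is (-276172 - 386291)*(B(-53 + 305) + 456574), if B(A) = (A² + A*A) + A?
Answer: -386768423142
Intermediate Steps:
B(A) = A + 2*A² (B(A) = (A² + A²) + A = 2*A² + A = A + 2*A²)
(-276172 - 386291)*(B(-53 + 305) + 456574) = (-276172 - 386291)*((-53 + 305)*(1 + 2*(-53 + 305)) + 456574) = -662463*(252*(1 + 2*252) + 456574) = -662463*(252*(1 + 504) + 456574) = -662463*(252*505 + 456574) = -662463*(127260 + 456574) = -662463*583834 = -386768423142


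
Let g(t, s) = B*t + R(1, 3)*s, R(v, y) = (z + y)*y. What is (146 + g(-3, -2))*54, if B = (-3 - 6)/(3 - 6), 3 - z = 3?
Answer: 6426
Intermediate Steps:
z = 0 (z = 3 - 1*3 = 3 - 3 = 0)
B = 3 (B = -9/(-3) = -9*(-1/3) = 3)
R(v, y) = y**2 (R(v, y) = (0 + y)*y = y*y = y**2)
g(t, s) = 3*t + 9*s (g(t, s) = 3*t + 3**2*s = 3*t + 9*s)
(146 + g(-3, -2))*54 = (146 + (3*(-3) + 9*(-2)))*54 = (146 + (-9 - 18))*54 = (146 - 27)*54 = 119*54 = 6426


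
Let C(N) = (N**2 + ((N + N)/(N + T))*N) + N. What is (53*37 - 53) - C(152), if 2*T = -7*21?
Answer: -3444052/157 ≈ -21937.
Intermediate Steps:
T = -147/2 (T = (-7*21)/2 = (1/2)*(-147) = -147/2 ≈ -73.500)
C(N) = N + N**2 + 2*N**2/(-147/2 + N) (C(N) = (N**2 + ((N + N)/(N - 147/2))*N) + N = (N**2 + ((2*N)/(-147/2 + N))*N) + N = (N**2 + (2*N/(-147/2 + N))*N) + N = (N**2 + 2*N**2/(-147/2 + N)) + N = N + N**2 + 2*N**2/(-147/2 + N))
(53*37 - 53) - C(152) = (53*37 - 53) - 152*(-147 - 141*152 + 2*152**2)/(-147 + 2*152) = (1961 - 53) - 152*(-147 - 21432 + 2*23104)/(-147 + 304) = 1908 - 152*(-147 - 21432 + 46208)/157 = 1908 - 152*24629/157 = 1908 - 1*3743608/157 = 1908 - 3743608/157 = -3444052/157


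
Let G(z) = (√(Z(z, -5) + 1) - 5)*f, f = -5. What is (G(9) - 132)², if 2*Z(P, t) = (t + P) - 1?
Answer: 23023/2 + 535*√10 ≈ 13203.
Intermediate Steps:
Z(P, t) = -½ + P/2 + t/2 (Z(P, t) = ((t + P) - 1)/2 = ((P + t) - 1)/2 = (-1 + P + t)/2 = -½ + P/2 + t/2)
G(z) = 25 - 5*√(-2 + z/2) (G(z) = (√((-½ + z/2 + (½)*(-5)) + 1) - 5)*(-5) = (√((-½ + z/2 - 5/2) + 1) - 5)*(-5) = (√((-3 + z/2) + 1) - 5)*(-5) = (√(-2 + z/2) - 5)*(-5) = (-5 + √(-2 + z/2))*(-5) = 25 - 5*√(-2 + z/2))
(G(9) - 132)² = ((25 - 5*√(-8 + 2*9)/2) - 132)² = ((25 - 5*√(-8 + 18)/2) - 132)² = ((25 - 5*√10/2) - 132)² = (-107 - 5*√10/2)²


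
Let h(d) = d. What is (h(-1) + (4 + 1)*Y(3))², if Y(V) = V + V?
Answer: 841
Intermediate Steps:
Y(V) = 2*V
(h(-1) + (4 + 1)*Y(3))² = (-1 + (4 + 1)*(2*3))² = (-1 + 5*6)² = (-1 + 30)² = 29² = 841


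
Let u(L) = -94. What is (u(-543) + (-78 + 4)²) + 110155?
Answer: 115537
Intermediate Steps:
(u(-543) + (-78 + 4)²) + 110155 = (-94 + (-78 + 4)²) + 110155 = (-94 + (-74)²) + 110155 = (-94 + 5476) + 110155 = 5382 + 110155 = 115537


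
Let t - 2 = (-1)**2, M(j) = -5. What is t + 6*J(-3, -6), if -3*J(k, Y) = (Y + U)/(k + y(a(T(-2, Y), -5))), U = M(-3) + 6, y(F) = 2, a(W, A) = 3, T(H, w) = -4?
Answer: -7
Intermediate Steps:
t = 3 (t = 2 + (-1)**2 = 2 + 1 = 3)
U = 1 (U = -5 + 6 = 1)
J(k, Y) = -(1 + Y)/(3*(2 + k)) (J(k, Y) = -(Y + 1)/(3*(k + 2)) = -(1 + Y)/(3*(2 + k)))
t + 6*J(-3, -6) = 3 + 6*((-1 - 1*(-6))/(3*(2 - 3))) = 3 + 6*((1/3)*(-1 + 6)/(-1)) = 3 + 6*((1/3)*(-1)*5) = 3 + 6*(-5/3) = 3 - 10 = -7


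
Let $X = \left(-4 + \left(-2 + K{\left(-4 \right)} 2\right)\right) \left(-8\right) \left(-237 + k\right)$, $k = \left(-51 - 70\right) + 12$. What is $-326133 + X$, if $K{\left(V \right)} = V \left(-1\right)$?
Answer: $-320597$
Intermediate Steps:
$K{\left(V \right)} = - V$
$k = -109$ ($k = -121 + 12 = -109$)
$X = 5536$ ($X = \left(-4 - \left(2 - \left(-1\right) \left(-4\right) 2\right)\right) \left(-8\right) \left(-237 - 109\right) = \left(-4 + \left(-2 + 4 \cdot 2\right)\right) \left(-8\right) \left(-346\right) = \left(-4 + \left(-2 + 8\right)\right) \left(-8\right) \left(-346\right) = \left(-4 + 6\right) \left(-8\right) \left(-346\right) = 2 \left(-8\right) \left(-346\right) = \left(-16\right) \left(-346\right) = 5536$)
$-326133 + X = -326133 + 5536 = -320597$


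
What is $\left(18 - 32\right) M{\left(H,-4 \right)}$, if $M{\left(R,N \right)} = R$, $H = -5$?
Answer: $70$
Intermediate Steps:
$\left(18 - 32\right) M{\left(H,-4 \right)} = \left(18 - 32\right) \left(-5\right) = \left(-14\right) \left(-5\right) = 70$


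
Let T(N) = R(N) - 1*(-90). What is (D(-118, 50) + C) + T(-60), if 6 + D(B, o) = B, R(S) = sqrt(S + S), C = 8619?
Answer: 8585 + 2*I*sqrt(30) ≈ 8585.0 + 10.954*I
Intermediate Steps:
R(S) = sqrt(2)*sqrt(S) (R(S) = sqrt(2*S) = sqrt(2)*sqrt(S))
D(B, o) = -6 + B
T(N) = 90 + sqrt(2)*sqrt(N) (T(N) = sqrt(2)*sqrt(N) - 1*(-90) = sqrt(2)*sqrt(N) + 90 = 90 + sqrt(2)*sqrt(N))
(D(-118, 50) + C) + T(-60) = ((-6 - 118) + 8619) + (90 + sqrt(2)*sqrt(-60)) = (-124 + 8619) + (90 + sqrt(2)*(2*I*sqrt(15))) = 8495 + (90 + 2*I*sqrt(30)) = 8585 + 2*I*sqrt(30)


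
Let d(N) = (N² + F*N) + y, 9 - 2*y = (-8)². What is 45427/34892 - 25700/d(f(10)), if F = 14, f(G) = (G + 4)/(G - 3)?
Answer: -1793039957/314028 ≈ -5709.8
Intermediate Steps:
f(G) = (4 + G)/(-3 + G)
y = -55/2 (y = 9/2 - ½*(-8)² = 9/2 - ½*64 = 9/2 - 32 = -55/2 ≈ -27.500)
d(N) = -55/2 + N² + 14*N (d(N) = (N² + 14*N) - 55/2 = -55/2 + N² + 14*N)
45427/34892 - 25700/d(f(10)) = 45427/34892 - 25700/(-55/2 + ((4 + 10)/(-3 + 10))² + 14*((4 + 10)/(-3 + 10))) = 45427*(1/34892) - 25700/(-55/2 + (14/7)² + 14*(14/7)) = 45427/34892 - 25700/(-55/2 + ((⅐)*14)² + 14*((⅐)*14)) = 45427/34892 - 25700/(-55/2 + 2² + 14*2) = 45427/34892 - 25700/(-55/2 + 4 + 28) = 45427/34892 - 25700/9/2 = 45427/34892 - 25700*2/9 = 45427/34892 - 51400/9 = -1793039957/314028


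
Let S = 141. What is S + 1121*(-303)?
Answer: -339522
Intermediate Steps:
S + 1121*(-303) = 141 + 1121*(-303) = 141 - 339663 = -339522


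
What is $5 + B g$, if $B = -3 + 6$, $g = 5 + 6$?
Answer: $38$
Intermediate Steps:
$g = 11$
$B = 3$
$5 + B g = 5 + 3 \cdot 11 = 5 + 33 = 38$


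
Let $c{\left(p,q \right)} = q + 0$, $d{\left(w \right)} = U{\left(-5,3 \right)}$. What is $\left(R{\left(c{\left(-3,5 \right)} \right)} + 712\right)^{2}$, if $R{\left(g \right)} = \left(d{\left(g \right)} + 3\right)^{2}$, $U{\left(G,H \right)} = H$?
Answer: $559504$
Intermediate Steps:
$d{\left(w \right)} = 3$
$c{\left(p,q \right)} = q$
$R{\left(g \right)} = 36$ ($R{\left(g \right)} = \left(3 + 3\right)^{2} = 6^{2} = 36$)
$\left(R{\left(c{\left(-3,5 \right)} \right)} + 712\right)^{2} = \left(36 + 712\right)^{2} = 748^{2} = 559504$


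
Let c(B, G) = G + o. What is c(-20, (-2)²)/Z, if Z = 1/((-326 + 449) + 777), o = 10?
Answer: 12600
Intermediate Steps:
c(B, G) = 10 + G (c(B, G) = G + 10 = 10 + G)
Z = 1/900 (Z = 1/(123 + 777) = 1/900 ≈ 0.0011111)
c(-20, (-2)²)/Z = (10 + (-2)²)/(1/900) = (10 + 4)*900 = 14*900 = 12600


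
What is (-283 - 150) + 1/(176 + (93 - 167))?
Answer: -44165/102 ≈ -432.99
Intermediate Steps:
(-283 - 150) + 1/(176 + (93 - 167)) = -433 + 1/(176 - 74) = -433 + 1/102 = -44165/102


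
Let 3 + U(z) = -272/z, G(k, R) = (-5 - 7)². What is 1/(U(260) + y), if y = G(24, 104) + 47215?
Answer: 65/3078072 ≈ 2.1117e-5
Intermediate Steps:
G(k, R) = 144 (G(k, R) = (-12)² = 144)
U(z) = -3 - 272/z
y = 47359 (y = 144 + 47215 = 47359)
1/(U(260) + y) = 1/((-3 - 272/260) + 47359) = 1/((-3 - 272*1/260) + 47359) = 1/((-3 - 68/65) + 47359) = 1/(-263/65 + 47359) = 1/(3078072/65) = 65/3078072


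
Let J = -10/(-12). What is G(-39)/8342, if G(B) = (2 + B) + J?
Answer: -217/50052 ≈ -0.0043355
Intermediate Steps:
J = 5/6 (J = -10*(-1/12) = 5/6 ≈ 0.83333)
G(B) = 17/6 + B (G(B) = (2 + B) + 5/6 = 17/6 + B)
G(-39)/8342 = (17/6 - 39)/8342 = -217/6*1/8342 = -217/50052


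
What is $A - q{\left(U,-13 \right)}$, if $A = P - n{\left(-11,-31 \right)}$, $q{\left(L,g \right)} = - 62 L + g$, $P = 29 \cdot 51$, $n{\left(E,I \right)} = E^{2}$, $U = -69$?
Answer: $-2907$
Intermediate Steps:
$P = 1479$
$q{\left(L,g \right)} = g - 62 L$
$A = 1358$ ($A = 1479 - \left(-11\right)^{2} = 1479 - 121 = 1358$)
$A - q{\left(U,-13 \right)} = 1358 - \left(-13 - -4278\right) = 1358 - \left(-13 + 4278\right) = 1358 - 4265 = -2907$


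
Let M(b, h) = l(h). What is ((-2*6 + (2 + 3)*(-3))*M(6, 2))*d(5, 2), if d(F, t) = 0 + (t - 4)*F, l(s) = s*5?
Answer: 2700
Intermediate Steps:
l(s) = 5*s
M(b, h) = 5*h
d(F, t) = F*(-4 + t) (d(F, t) = 0 + (-4 + t)*F = 0 + F*(-4 + t) = F*(-4 + t))
((-2*6 + (2 + 3)*(-3))*M(6, 2))*d(5, 2) = ((-2*6 + (2 + 3)*(-3))*(5*2))*(5*(-4 + 2)) = ((-12 + 5*(-3))*10)*(5*(-2)) = ((-12 - 15)*10)*(-10) = -27*10*(-10) = -270*(-10) = 2700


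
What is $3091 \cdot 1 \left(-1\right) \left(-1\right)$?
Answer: $3091$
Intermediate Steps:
$3091 \cdot 1 \left(-1\right) \left(-1\right) = 3091 \left(\left(-1\right) \left(-1\right)\right) = 3091 \cdot 1 = 3091$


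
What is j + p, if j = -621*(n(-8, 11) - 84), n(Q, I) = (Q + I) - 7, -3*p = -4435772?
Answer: 4599716/3 ≈ 1.5332e+6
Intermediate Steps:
p = 4435772/3 (p = -1/3*(-4435772) = 4435772/3 ≈ 1.4786e+6)
n(Q, I) = -7 + I + Q (n(Q, I) = (I + Q) - 7 = -7 + I + Q)
j = 54648 (j = -621*((-7 + 11 - 8) - 84) = -621*(-4 - 84) = -621*(-88) = 54648)
j + p = 54648 + 4435772/3 = 4599716/3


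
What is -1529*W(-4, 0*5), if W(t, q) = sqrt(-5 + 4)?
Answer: -1529*I ≈ -1529.0*I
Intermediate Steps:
W(t, q) = I (W(t, q) = sqrt(-1) = I)
-1529*W(-4, 0*5) = -1529*I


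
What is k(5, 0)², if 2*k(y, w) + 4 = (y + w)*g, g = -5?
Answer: 841/4 ≈ 210.25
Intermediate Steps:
k(y, w) = -2 - 5*w/2 - 5*y/2 (k(y, w) = -2 + ((y + w)*(-5))/2 = -2 + ((w + y)*(-5))/2 = -2 + (-5*w - 5*y)/2 = -2 + (-5*w/2 - 5*y/2) = -2 - 5*w/2 - 5*y/2)
k(5, 0)² = (-2 - 5/2*0 - 5/2*5)² = (-2 + 0 - 25/2)² = (-29/2)² = 841/4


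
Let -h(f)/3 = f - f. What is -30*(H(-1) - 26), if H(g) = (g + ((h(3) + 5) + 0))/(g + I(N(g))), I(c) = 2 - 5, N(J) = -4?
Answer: 810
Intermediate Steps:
I(c) = -3
h(f) = 0 (h(f) = -3*(f - f) = -3*0 = 0)
H(g) = (5 + g)/(-3 + g) (H(g) = (g + ((0 + 5) + 0))/(g - 3) = (g + (5 + 0))/(-3 + g) = (g + 5)/(-3 + g) = (5 + g)/(-3 + g))
-30*(H(-1) - 26) = -30*((5 - 1)/(-3 - 1) - 26) = -30*(4/(-4) - 26) = -30*(-1/4*4 - 26) = -30*(-1 - 26) = -30*(-27) = 810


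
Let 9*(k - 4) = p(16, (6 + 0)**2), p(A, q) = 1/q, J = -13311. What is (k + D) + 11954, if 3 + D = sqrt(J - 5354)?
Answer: 3873421/324 + I*sqrt(18665) ≈ 11955.0 + 136.62*I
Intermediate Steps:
D = -3 + I*sqrt(18665) (D = -3 + sqrt(-13311 - 5354) = -3 + sqrt(-18665) = -3 + I*sqrt(18665) ≈ -3.0 + 136.62*I)
k = 1297/324 (k = 4 + 1/(9*((6 + 0)**2)) = 4 + 1/(9*(6**2)) = 4 + (1/9)/36 = 4 + (1/9)*(1/36) = 4 + 1/324 = 1297/324 ≈ 4.0031)
(k + D) + 11954 = (1297/324 + (-3 + I*sqrt(18665))) + 11954 = (325/324 + I*sqrt(18665)) + 11954 = 3873421/324 + I*sqrt(18665)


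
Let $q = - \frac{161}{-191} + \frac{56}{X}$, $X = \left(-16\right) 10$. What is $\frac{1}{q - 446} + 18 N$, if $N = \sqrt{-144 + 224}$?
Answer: $- \frac{3820}{1701837} + 72 \sqrt{5} \approx 160.99$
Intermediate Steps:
$N = 4 \sqrt{5}$ ($N = \sqrt{80} = 4 \sqrt{5} \approx 8.9443$)
$X = -160$
$q = \frac{1883}{3820}$ ($q = - \frac{161}{-191} + \frac{56}{-160} = \left(-161\right) \left(- \frac{1}{191}\right) + 56 \left(- \frac{1}{160}\right) = \frac{161}{191} - \frac{7}{20} = \frac{1883}{3820} \approx 0.49293$)
$\frac{1}{q - 446} + 18 N = \frac{1}{\frac{1883}{3820} - 446} + 18 \cdot 4 \sqrt{5} = \frac{1}{- \frac{1701837}{3820}} + 72 \sqrt{5} = - \frac{3820}{1701837} + 72 \sqrt{5}$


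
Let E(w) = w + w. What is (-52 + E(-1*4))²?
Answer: 3600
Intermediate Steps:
E(w) = 2*w
(-52 + E(-1*4))² = (-52 + 2*(-1*4))² = (-52 + 2*(-4))² = (-52 - 8)² = (-60)² = 3600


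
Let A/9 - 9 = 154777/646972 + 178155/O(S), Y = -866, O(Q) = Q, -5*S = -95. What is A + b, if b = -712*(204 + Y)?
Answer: 6832354863707/12292468 ≈ 5.5582e+5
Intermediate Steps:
S = 19 (S = -1/5*(-95) = 19)
A = 1038373826715/12292468 (A = 81 + 9*(154777/646972 + 178155/19) = 81 + 9*(115264237423/12292468) = 81 + 1037378136807/12292468 = 1038373826715/12292468 ≈ 84472.)
b = 471344 (b = -712*(204 - 866) = -712*(-662) = 471344)
A + b = 1038373826715/12292468 + 471344 = 6832354863707/12292468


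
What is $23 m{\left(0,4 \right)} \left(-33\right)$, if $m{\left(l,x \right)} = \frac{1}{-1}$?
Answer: $759$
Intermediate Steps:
$m{\left(l,x \right)} = -1$
$23 m{\left(0,4 \right)} \left(-33\right) = 23 \left(-1\right) \left(-33\right) = \left(-23\right) \left(-33\right) = 759$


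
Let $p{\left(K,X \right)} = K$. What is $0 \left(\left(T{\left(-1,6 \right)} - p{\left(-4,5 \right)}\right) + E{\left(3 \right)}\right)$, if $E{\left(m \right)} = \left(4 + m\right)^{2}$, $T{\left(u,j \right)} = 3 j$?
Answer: $0$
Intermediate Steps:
$0 \left(\left(T{\left(-1,6 \right)} - p{\left(-4,5 \right)}\right) + E{\left(3 \right)}\right) = 0 \left(\left(3 \cdot 6 - -4\right) + \left(4 + 3\right)^{2}\right) = 0 \left(\left(18 + 4\right) + 7^{2}\right) = 0 \left(22 + 49\right) = 0 \cdot 71 = 0$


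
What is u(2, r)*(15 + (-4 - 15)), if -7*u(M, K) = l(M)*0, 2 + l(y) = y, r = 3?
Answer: 0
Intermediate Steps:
l(y) = -2 + y
u(M, K) = 0 (u(M, K) = -(-2 + M)*0/7 = -⅐*0 = 0)
u(2, r)*(15 + (-4 - 15)) = 0*(15 + (-4 - 15)) = 0*(15 - 19) = 0*(-4) = 0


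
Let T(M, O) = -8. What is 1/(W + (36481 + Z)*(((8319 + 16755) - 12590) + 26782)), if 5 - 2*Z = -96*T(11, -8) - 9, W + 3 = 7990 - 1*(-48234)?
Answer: 1/1417715885 ≈ 7.0536e-10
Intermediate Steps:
W = 56221 (W = -3 + (7990 - 1*(-48234)) = -3 + (7990 + 48234) = -3 + 56224 = 56221)
Z = -377 (Z = 5/2 - (-96*(-8) - 9)/2 = 5/2 - (768 - 9)/2 = 5/2 - ½*759 = 5/2 - 759/2 = -377)
1/(W + (36481 + Z)*(((8319 + 16755) - 12590) + 26782)) = 1/(56221 + (36481 - 377)*(((8319 + 16755) - 12590) + 26782)) = 1/(56221 + 36104*((25074 - 12590) + 26782)) = 1/(56221 + 36104*(12484 + 26782)) = 1/(56221 + 36104*39266) = 1/(56221 + 1417659664) = 1/1417715885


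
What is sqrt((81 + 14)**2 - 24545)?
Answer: 4*I*sqrt(970) ≈ 124.58*I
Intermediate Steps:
sqrt((81 + 14)**2 - 24545) = sqrt(95**2 - 24545) = sqrt(9025 - 24545) = sqrt(-15520) = 4*I*sqrt(970)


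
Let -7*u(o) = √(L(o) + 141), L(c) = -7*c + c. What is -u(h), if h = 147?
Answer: I*√741/7 ≈ 3.8888*I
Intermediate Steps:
L(c) = -6*c
u(o) = -√(141 - 6*o)/7 (u(o) = -√(-6*o + 141)/7 = -√(141 - 6*o)/7)
-u(h) = -(-1)*√(141 - 6*147)/7 = -(-1)*√(141 - 882)/7 = -(-1)*√(-741)/7 = -(-1)*I*√741/7 = I*√741/7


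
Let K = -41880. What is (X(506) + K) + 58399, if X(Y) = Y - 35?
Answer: 16990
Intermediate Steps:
X(Y) = -35 + Y
(X(506) + K) + 58399 = ((-35 + 506) - 41880) + 58399 = (471 - 41880) + 58399 = -41409 + 58399 = 16990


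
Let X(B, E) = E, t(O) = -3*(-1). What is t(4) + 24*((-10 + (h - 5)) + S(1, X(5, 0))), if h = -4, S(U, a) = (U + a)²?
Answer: -429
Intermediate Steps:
t(O) = 3
t(4) + 24*((-10 + (h - 5)) + S(1, X(5, 0))) = 3 + 24*((-10 + (-4 - 5)) + (1 + 0)²) = 3 + 24*((-10 - 9) + 1²) = 3 + 24*(-19 + 1) = 3 + 24*(-18) = 3 - 432 = -429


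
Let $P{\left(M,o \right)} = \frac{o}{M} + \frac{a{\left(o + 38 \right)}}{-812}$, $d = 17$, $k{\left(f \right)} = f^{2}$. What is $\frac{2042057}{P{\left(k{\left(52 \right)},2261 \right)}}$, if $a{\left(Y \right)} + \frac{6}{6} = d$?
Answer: $\frac{1120909591984}{448167} \approx 2.5011 \cdot 10^{6}$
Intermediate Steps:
$a{\left(Y \right)} = 16$ ($a{\left(Y \right)} = -1 + 17 = 16$)
$P{\left(M,o \right)} = - \frac{4}{203} + \frac{o}{M}$ ($P{\left(M,o \right)} = \frac{o}{M} + \frac{16}{-812} = \frac{o}{M} + 16 \left(- \frac{1}{812}\right) = \frac{o}{M} - \frac{4}{203} = - \frac{4}{203} + \frac{o}{M}$)
$\frac{2042057}{P{\left(k{\left(52 \right)},2261 \right)}} = \frac{2042057}{- \frac{4}{203} + \frac{2261}{52^{2}}} = \frac{2042057}{- \frac{4}{203} + \frac{2261}{2704}} = \frac{2042057}{\frac{448167}{548912}} = 2042057 \cdot \frac{548912}{448167} = \frac{1120909591984}{448167}$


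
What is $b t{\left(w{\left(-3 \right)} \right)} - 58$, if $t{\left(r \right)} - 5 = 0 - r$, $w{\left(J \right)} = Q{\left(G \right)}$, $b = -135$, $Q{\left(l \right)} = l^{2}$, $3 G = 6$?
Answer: $-193$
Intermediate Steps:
$G = 2$ ($G = \frac{1}{3} \cdot 6 = 2$)
$w{\left(J \right)} = 4$ ($w{\left(J \right)} = 2^{2} = 4$)
$t{\left(r \right)} = 5 - r$ ($t{\left(r \right)} = 5 + \left(0 - r\right) = 5 - r$)
$b t{\left(w{\left(-3 \right)} \right)} - 58 = - 135 \left(5 - 4\right) - 58 = \left(-135\right) 1 - 58 = -135 - 58 = -193$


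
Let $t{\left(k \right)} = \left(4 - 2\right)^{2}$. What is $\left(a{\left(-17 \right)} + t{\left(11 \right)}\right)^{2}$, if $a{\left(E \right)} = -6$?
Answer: $4$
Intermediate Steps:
$t{\left(k \right)} = 4$ ($t{\left(k \right)} = 2^{2} = 4$)
$\left(a{\left(-17 \right)} + t{\left(11 \right)}\right)^{2} = \left(-6 + 4\right)^{2} = \left(-2\right)^{2} = 4$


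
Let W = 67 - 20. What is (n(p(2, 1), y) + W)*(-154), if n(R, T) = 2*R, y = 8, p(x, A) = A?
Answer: -7546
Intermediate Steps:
W = 47
(n(p(2, 1), y) + W)*(-154) = (2*1 + 47)*(-154) = (2 + 47)*(-154) = 49*(-154) = -7546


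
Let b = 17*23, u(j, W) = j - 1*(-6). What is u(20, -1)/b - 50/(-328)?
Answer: 14039/64124 ≈ 0.21894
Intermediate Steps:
u(j, W) = 6 + j (u(j, W) = j + 6 = 6 + j)
b = 391
u(20, -1)/b - 50/(-328) = (6 + 20)/391 - 50/(-328) = 26*(1/391) - 50*(-1/328) = 26/391 + 25/164 = 14039/64124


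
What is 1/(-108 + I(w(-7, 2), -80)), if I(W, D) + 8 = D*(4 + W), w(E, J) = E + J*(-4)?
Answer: 1/764 ≈ 0.0013089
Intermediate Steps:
w(E, J) = E - 4*J
I(W, D) = -8 + D*(4 + W)
1/(-108 + I(w(-7, 2), -80)) = 1/(-108 + (-8 + 4*(-80) - 80*(-7 - 4*2))) = 1/(-108 + (-8 - 320 - 80*(-7 - 8))) = 1/(-108 + (-8 - 320 - 80*(-15))) = 1/(-108 + (-8 - 320 + 1200)) = 1/(-108 + 872) = 1/764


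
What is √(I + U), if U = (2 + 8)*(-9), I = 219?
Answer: √129 ≈ 11.358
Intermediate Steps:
U = -90 (U = 10*(-9) = -90)
√(I + U) = √(219 - 90) = √129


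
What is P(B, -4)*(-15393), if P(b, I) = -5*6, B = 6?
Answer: 461790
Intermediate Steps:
P(b, I) = -30
P(B, -4)*(-15393) = -30*(-15393) = 461790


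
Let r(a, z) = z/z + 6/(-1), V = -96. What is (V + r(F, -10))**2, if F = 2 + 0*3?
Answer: 10201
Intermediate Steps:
F = 2 (F = 2 + 0 = 2)
r(a, z) = -5 (r(a, z) = 1 + 6*(-1) = 1 - 6 = -5)
(V + r(F, -10))**2 = (-96 - 5)**2 = (-101)**2 = 10201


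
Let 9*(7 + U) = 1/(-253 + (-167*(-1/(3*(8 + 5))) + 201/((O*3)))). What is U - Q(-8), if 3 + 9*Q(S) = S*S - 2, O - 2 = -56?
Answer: -21408164/1579239 ≈ -13.556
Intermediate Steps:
O = -54 (O = 2 - 56 = -54)
Q(S) = -5/9 + S²/9 (Q(S) = -⅓ + (S*S - 2)/9 = -⅓ + (S² - 2)/9 = -⅓ + (-2 + S²)/9 = -⅓ + (-2/9 + S²/9) = -5/9 + S²/9)
U = -1228375/175471 (U = -7 + 1/(9*(-253 + (-167*(-1/(3*(8 + 5))) + 201/((-54*3))))) = -7 + 1/(9*(-253 + (-167/((-3*13)) + 201/(-162)))) = -7 + 1/(9*(-253 + (-167/(-39) + 201*(-1/162)))) = -7 + 1/(9*(-253 + (-167*(-1/39) - 67/54))) = -7 + 1/(9*(-253 + (167/39 - 67/54))) = -7 + 1/(9*(-253 + 2135/702)) = -7 + 1/(9*(-175471/702)) = -7 + (⅑)*(-702/175471) = -7 - 78/175471 = -1228375/175471 ≈ -7.0004)
U - Q(-8) = -1228375/175471 - (-5/9 + (⅑)*(-8)²) = -1228375/175471 - (-5/9 + (⅑)*64) = -1228375/175471 - (-5/9 + 64/9) = -1228375/175471 - 1*59/9 = -1228375/175471 - 59/9 = -21408164/1579239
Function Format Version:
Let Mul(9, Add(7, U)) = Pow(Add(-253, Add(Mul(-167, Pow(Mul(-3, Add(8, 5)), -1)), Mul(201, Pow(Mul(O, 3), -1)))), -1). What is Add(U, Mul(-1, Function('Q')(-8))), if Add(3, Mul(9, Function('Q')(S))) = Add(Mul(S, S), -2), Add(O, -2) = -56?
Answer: Rational(-21408164, 1579239) ≈ -13.556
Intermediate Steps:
O = -54 (O = Add(2, -56) = -54)
Function('Q')(S) = Add(Rational(-5, 9), Mul(Rational(1, 9), Pow(S, 2))) (Function('Q')(S) = Add(Rational(-1, 3), Mul(Rational(1, 9), Add(Mul(S, S), -2))) = Add(Rational(-1, 3), Mul(Rational(1, 9), Add(Pow(S, 2), -2))) = Add(Rational(-1, 3), Mul(Rational(1, 9), Add(-2, Pow(S, 2)))) = Add(Rational(-1, 3), Add(Rational(-2, 9), Mul(Rational(1, 9), Pow(S, 2)))) = Add(Rational(-5, 9), Mul(Rational(1, 9), Pow(S, 2))))
U = Rational(-1228375, 175471) (U = Add(-7, Mul(Rational(1, 9), Pow(Add(-253, Add(Mul(-167, Pow(Mul(-3, Add(8, 5)), -1)), Mul(201, Pow(Mul(-54, 3), -1)))), -1))) = Add(-7, Mul(Rational(1, 9), Pow(Add(-253, Add(Mul(-167, Pow(Mul(-3, 13), -1)), Mul(201, Pow(-162, -1)))), -1))) = Add(-7, Mul(Rational(1, 9), Pow(Add(-253, Add(Mul(-167, Pow(-39, -1)), Mul(201, Rational(-1, 162)))), -1))) = Add(-7, Mul(Rational(1, 9), Pow(Add(-253, Add(Mul(-167, Rational(-1, 39)), Rational(-67, 54))), -1))) = Add(-7, Mul(Rational(1, 9), Pow(Add(-253, Add(Rational(167, 39), Rational(-67, 54))), -1))) = Add(-7, Mul(Rational(1, 9), Pow(Add(-253, Rational(2135, 702)), -1))) = Add(-7, Mul(Rational(1, 9), Pow(Rational(-175471, 702), -1))) = Add(-7, Mul(Rational(1, 9), Rational(-702, 175471))) = Add(-7, Rational(-78, 175471)) = Rational(-1228375, 175471) ≈ -7.0004)
Add(U, Mul(-1, Function('Q')(-8))) = Add(Rational(-1228375, 175471), Mul(-1, Add(Rational(-5, 9), Mul(Rational(1, 9), Pow(-8, 2))))) = Add(Rational(-1228375, 175471), Mul(-1, Add(Rational(-5, 9), Mul(Rational(1, 9), 64)))) = Add(Rational(-1228375, 175471), Mul(-1, Add(Rational(-5, 9), Rational(64, 9)))) = Add(Rational(-1228375, 175471), Mul(-1, Rational(59, 9))) = Add(Rational(-1228375, 175471), Rational(-59, 9)) = Rational(-21408164, 1579239)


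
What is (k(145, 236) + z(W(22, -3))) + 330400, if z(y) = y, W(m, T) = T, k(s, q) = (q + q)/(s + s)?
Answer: 47907801/145 ≈ 3.3040e+5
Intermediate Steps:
k(s, q) = q/s (k(s, q) = (2*q)/((2*s)) = (2*q)*(1/(2*s)) = q/s)
(k(145, 236) + z(W(22, -3))) + 330400 = (236/145 - 3) + 330400 = -199/145 + 330400 = 47907801/145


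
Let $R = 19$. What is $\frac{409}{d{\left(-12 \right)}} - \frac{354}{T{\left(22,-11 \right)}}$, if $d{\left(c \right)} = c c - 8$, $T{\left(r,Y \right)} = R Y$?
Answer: $\frac{133625}{28424} \approx 4.7011$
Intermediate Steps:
$T{\left(r,Y \right)} = 19 Y$
$d{\left(c \right)} = -8 + c^{2}$ ($d{\left(c \right)} = c^{2} - 8 = -8 + c^{2}$)
$\frac{409}{d{\left(-12 \right)}} - \frac{354}{T{\left(22,-11 \right)}} = \frac{409}{-8 + \left(-12\right)^{2}} - \frac{354}{19 \left(-11\right)} = \frac{409}{-8 + 144} - \frac{354}{-209} = \frac{409}{136} - - \frac{354}{209} = 409 \cdot \frac{1}{136} + \frac{354}{209} = \frac{409}{136} + \frac{354}{209} = \frac{133625}{28424}$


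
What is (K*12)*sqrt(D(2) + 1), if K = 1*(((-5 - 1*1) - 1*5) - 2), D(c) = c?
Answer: -156*sqrt(3) ≈ -270.20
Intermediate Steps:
K = -13 (K = 1*(((-5 - 1) - 5) - 2) = 1*((-6 - 5) - 2) = 1*(-11 - 2) = 1*(-13) = -13)
(K*12)*sqrt(D(2) + 1) = (-13*12)*sqrt(2 + 1) = -156*sqrt(3)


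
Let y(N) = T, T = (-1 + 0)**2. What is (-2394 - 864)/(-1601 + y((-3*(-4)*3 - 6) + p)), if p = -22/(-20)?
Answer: 1629/800 ≈ 2.0363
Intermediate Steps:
p = 11/10 (p = -22*(-1/20) = 11/10 ≈ 1.1000)
T = 1 (T = (-1)**2 = 1)
y(N) = 1
(-2394 - 864)/(-1601 + y((-3*(-4)*3 - 6) + p)) = (-2394 - 864)/(-1601 + 1) = -3258/(-1600) = -3258*(-1/1600) = 1629/800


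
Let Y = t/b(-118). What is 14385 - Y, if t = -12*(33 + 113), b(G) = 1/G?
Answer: -192351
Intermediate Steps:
t = -1752 (t = -12*146 = -1752)
Y = 206736 (Y = -1752/(1/(-118)) = -1752/(-1/118) = -1752*(-118) = 206736)
14385 - Y = 14385 - 1*206736 = 14385 - 206736 = -192351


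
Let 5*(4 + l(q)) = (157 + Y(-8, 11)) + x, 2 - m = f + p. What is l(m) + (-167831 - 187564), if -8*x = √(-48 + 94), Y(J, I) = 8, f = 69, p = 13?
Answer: -355366 - √46/40 ≈ -3.5537e+5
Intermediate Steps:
x = -√46/8 (x = -√(-48 + 94)/8 = -√46/8 ≈ -0.84779)
m = -80 (m = 2 - (69 + 13) = 2 - 1*82 = 2 - 82 = -80)
l(q) = 29 - √46/40 (l(q) = -4 + ((157 + 8) - √46/8)/5 = -4 + (165 - √46/8)/5 = -4 + (33 - √46/40) = 29 - √46/40)
l(m) + (-167831 - 187564) = (29 - √46/40) + (-167831 - 187564) = (29 - √46/40) - 355395 = -355366 - √46/40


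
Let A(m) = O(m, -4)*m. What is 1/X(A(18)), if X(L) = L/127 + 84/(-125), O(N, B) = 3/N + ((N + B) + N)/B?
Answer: -15875/28293 ≈ -0.56109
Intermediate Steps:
O(N, B) = 3/N + (B + 2*N)/B (O(N, B) = 3/N + ((B + N) + N)/B = 3/N + (B + 2*N)/B)
A(m) = m*(1 + 3/m - m/2) (A(m) = (1 + 3/m + 2*m/(-4))*m = (1 + 3/m + 2*m*(-¼))*m = (1 + 3/m - m/2)*m = m*(1 + 3/m - m/2))
X(L) = -84/125 + L/127 (X(L) = L*(1/127) + 84*(-1/125) = L/127 - 84/125 = -84/125 + L/127)
1/X(A(18)) = 1/(-84/125 + (3 + (½)*18*(2 - 1*18))/127) = 1/(-84/125 + (3 + (½)*18*(2 - 18))/127) = 1/(-84/125 + (3 + (½)*18*(-16))/127) = 1/(-84/125 + (3 - 144)/127) = 1/(-84/125 + (1/127)*(-141)) = 1/(-84/125 - 141/127) = 1/(-28293/15875) = -15875/28293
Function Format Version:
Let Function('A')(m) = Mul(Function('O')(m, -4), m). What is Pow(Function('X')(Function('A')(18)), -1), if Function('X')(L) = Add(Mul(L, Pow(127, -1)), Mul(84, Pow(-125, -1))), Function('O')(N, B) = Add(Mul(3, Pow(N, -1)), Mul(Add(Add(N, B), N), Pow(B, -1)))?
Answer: Rational(-15875, 28293) ≈ -0.56109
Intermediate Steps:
Function('O')(N, B) = Add(Mul(3, Pow(N, -1)), Mul(Pow(B, -1), Add(B, Mul(2, N)))) (Function('O')(N, B) = Add(Mul(3, Pow(N, -1)), Mul(Add(Add(B, N), N), Pow(B, -1))) = Add(Mul(3, Pow(N, -1)), Mul(Add(B, Mul(2, N)), Pow(B, -1))) = Add(Mul(3, Pow(N, -1)), Mul(Pow(B, -1), Add(B, Mul(2, N)))))
Function('A')(m) = Mul(m, Add(1, Mul(3, Pow(m, -1)), Mul(Rational(-1, 2), m))) (Function('A')(m) = Mul(Add(1, Mul(3, Pow(m, -1)), Mul(2, m, Pow(-4, -1))), m) = Mul(Add(1, Mul(3, Pow(m, -1)), Mul(2, m, Rational(-1, 4))), m) = Mul(Add(1, Mul(3, Pow(m, -1)), Mul(Rational(-1, 2), m)), m) = Mul(m, Add(1, Mul(3, Pow(m, -1)), Mul(Rational(-1, 2), m))))
Function('X')(L) = Add(Rational(-84, 125), Mul(Rational(1, 127), L)) (Function('X')(L) = Add(Mul(L, Rational(1, 127)), Mul(84, Rational(-1, 125))) = Add(Mul(Rational(1, 127), L), Rational(-84, 125)) = Add(Rational(-84, 125), Mul(Rational(1, 127), L)))
Pow(Function('X')(Function('A')(18)), -1) = Pow(Add(Rational(-84, 125), Mul(Rational(1, 127), Add(3, Mul(Rational(1, 2), 18, Add(2, Mul(-1, 18)))))), -1) = Pow(Add(Rational(-84, 125), Mul(Rational(1, 127), Add(3, Mul(Rational(1, 2), 18, Add(2, -18))))), -1) = Pow(Add(Rational(-84, 125), Mul(Rational(1, 127), Add(3, Mul(Rational(1, 2), 18, -16)))), -1) = Pow(Add(Rational(-84, 125), Mul(Rational(1, 127), Add(3, -144))), -1) = Pow(Add(Rational(-84, 125), Mul(Rational(1, 127), -141)), -1) = Pow(Add(Rational(-84, 125), Rational(-141, 127)), -1) = Pow(Rational(-28293, 15875), -1) = Rational(-15875, 28293)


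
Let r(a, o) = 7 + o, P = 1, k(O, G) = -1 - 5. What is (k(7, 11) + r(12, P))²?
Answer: 4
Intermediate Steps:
k(O, G) = -6
(k(7, 11) + r(12, P))² = (-6 + (7 + 1))² = (-6 + 8)² = 2² = 4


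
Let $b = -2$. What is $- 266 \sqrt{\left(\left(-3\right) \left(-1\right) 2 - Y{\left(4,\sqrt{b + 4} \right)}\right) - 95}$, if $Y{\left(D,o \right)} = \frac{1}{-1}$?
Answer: $- 532 i \sqrt{22} \approx - 2495.3 i$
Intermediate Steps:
$Y{\left(D,o \right)} = -1$
$- 266 \sqrt{\left(\left(-3\right) \left(-1\right) 2 - Y{\left(4,\sqrt{b + 4} \right)}\right) - 95} = - 266 \sqrt{\left(\left(-3\right) \left(-1\right) 2 - -1\right) - 95} = - 266 \sqrt{\left(3 \cdot 2 + 1\right) - 95} = - 266 \sqrt{\left(6 + 1\right) - 95} = - 266 \sqrt{7 - 95} = - 266 \sqrt{-88} = - 266 \cdot 2 i \sqrt{22} = - 532 i \sqrt{22}$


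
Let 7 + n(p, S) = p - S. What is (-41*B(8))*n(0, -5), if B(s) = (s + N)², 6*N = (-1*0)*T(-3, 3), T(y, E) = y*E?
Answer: 5248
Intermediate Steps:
n(p, S) = -7 + p - S (n(p, S) = -7 + (p - S) = -7 + p - S)
T(y, E) = E*y
N = 0 (N = ((-1*0)*(3*(-3)))/6 = (0*(-9))/6 = (⅙)*0 = 0)
B(s) = s² (B(s) = (s + 0)² = s²)
(-41*B(8))*n(0, -5) = (-41*8²)*(-7 + 0 - 1*(-5)) = (-41*64)*(-7 + 0 + 5) = -2624*(-2) = 5248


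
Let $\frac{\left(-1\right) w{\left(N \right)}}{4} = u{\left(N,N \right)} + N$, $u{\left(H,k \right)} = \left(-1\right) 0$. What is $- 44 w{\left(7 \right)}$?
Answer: $1232$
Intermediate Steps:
$u{\left(H,k \right)} = 0$
$w{\left(N \right)} = - 4 N$ ($w{\left(N \right)} = - 4 \left(0 + N\right) = - 4 N$)
$- 44 w{\left(7 \right)} = - 44 \left(\left(-4\right) 7\right) = \left(-44\right) \left(-28\right) = 1232$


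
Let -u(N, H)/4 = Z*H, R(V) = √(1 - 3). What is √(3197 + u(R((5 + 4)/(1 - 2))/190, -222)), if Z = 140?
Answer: √127517 ≈ 357.10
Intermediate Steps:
R(V) = I*√2 (R(V) = √(-2) = I*√2)
u(N, H) = -560*H
√(3197 + u(R((5 + 4)/(1 - 2))/190, -222)) = √(3197 - 560*(-222)) = √(3197 + 124320) = √127517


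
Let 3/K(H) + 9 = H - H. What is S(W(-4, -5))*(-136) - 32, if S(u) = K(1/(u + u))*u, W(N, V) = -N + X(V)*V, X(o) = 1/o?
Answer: 584/3 ≈ 194.67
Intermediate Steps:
K(H) = -⅓ (K(H) = 3/(-9 + (H - H)) = 3/(-9 + 0) = 3/(-9) = 3*(-⅑) = -⅓)
W(N, V) = 1 - N (W(N, V) = -N + V/V = -N + 1 = 1 - N)
S(u) = -u/3
S(W(-4, -5))*(-136) - 32 = -(1 - 1*(-4))/3*(-136) - 32 = -(1 + 4)/3*(-136) - 32 = -⅓*5*(-136) - 32 = -5/3*(-136) - 32 = 680/3 - 32 = 584/3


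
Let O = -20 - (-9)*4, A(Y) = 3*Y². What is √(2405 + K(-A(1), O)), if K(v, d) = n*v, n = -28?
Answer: √2489 ≈ 49.890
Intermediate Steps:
O = 16 (O = -20 - 1*(-36) = -20 + 36 = 16)
K(v, d) = -28*v
√(2405 + K(-A(1), O)) = √(2405 - (-28)*3*1²) = √(2405 - (-28)*3*1) = √(2405 - (-28)*3) = √(2405 - 28*(-3)) = √(2405 + 84) = √2489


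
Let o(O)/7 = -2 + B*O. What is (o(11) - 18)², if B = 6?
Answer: 184900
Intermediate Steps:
o(O) = -14 + 42*O (o(O) = 7*(-2 + 6*O) = -14 + 42*O)
(o(11) - 18)² = ((-14 + 42*11) - 18)² = ((-14 + 462) - 18)² = (448 - 18)² = 430² = 184900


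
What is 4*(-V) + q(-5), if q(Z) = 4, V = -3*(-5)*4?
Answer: -236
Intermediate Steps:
V = 60 (V = 15*4 = 60)
4*(-V) + q(-5) = 4*(-1*60) + 4 = 4*(-60) + 4 = -240 + 4 = -236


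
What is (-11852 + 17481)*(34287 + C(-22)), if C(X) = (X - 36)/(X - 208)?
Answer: 22195338386/115 ≈ 1.9300e+8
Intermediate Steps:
C(X) = (-36 + X)/(-208 + X)
(-11852 + 17481)*(34287 + C(-22)) = (-11852 + 17481)*(34287 + (-36 - 22)/(-208 - 22)) = 5629*(34287 - 58/(-230)) = 5629*(34287 - 1/230*(-58)) = 5629*(34287 + 29/115) = 5629*(3943034/115) = 22195338386/115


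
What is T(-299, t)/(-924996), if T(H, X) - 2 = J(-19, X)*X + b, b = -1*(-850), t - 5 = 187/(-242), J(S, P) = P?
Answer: -140339/149232688 ≈ -0.00094040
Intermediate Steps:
t = 93/22 (t = 5 + 187/(-242) = 5 + 187*(-1/242) = 5 - 17/22 = 93/22 ≈ 4.2273)
b = 850
T(H, X) = 852 + X**2 (T(H, X) = 2 + (X*X + 850) = 2 + (X**2 + 850) = 2 + (850 + X**2) = 852 + X**2)
T(-299, t)/(-924996) = (852 + (93/22)**2)/(-924996) = (852 + 8649/484)*(-1/924996) = (421017/484)*(-1/924996) = -140339/149232688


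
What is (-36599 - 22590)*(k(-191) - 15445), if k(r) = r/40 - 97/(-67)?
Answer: 2450514389713/2680 ≈ 9.1437e+8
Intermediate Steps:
k(r) = 97/67 + r/40 (k(r) = r*(1/40) - 97*(-1/67) = r/40 + 97/67 = 97/67 + r/40)
(-36599 - 22590)*(k(-191) - 15445) = (-36599 - 22590)*((97/67 + (1/40)*(-191)) - 15445) = -59189*((97/67 - 191/40) - 15445) = -59189*(-8917/2680 - 15445) = -59189*(-41401517/2680) = 2450514389713/2680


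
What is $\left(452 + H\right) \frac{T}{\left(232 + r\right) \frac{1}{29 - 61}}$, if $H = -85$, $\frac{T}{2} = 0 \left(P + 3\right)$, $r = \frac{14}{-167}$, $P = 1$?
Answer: $0$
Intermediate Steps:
$r = - \frac{14}{167}$ ($r = 14 \left(- \frac{1}{167}\right) = - \frac{14}{167} \approx -0.083832$)
$T = 0$ ($T = 2 \cdot 0 \left(1 + 3\right) = 2 \cdot 0 \cdot 4 = 2 \cdot 0 = 0$)
$\left(452 + H\right) \frac{T}{\left(232 + r\right) \frac{1}{29 - 61}} = \left(452 - 85\right) \frac{0}{\left(232 - \frac{14}{167}\right) \frac{1}{29 - 61}} = 367 \frac{0}{\frac{38730}{167} \frac{1}{-32}} = 367 \frac{0}{\frac{38730}{167} \left(- \frac{1}{32}\right)} = 367 \frac{0}{- \frac{19365}{2672}} = 367 \cdot 0 \left(- \frac{2672}{19365}\right) = 367 \cdot 0 = 0$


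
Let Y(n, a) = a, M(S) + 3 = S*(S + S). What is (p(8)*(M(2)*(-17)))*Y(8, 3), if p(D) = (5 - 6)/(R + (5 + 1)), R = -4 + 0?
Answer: 255/2 ≈ 127.50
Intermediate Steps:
M(S) = -3 + 2*S² (M(S) = -3 + S*(S + S) = -3 + S*(2*S) = -3 + 2*S²)
R = -4
p(D) = -½ (p(D) = (5 - 6)/(-4 + (5 + 1)) = -1/(-4 + 6) = -1/2 = -1*½ = -½)
(p(8)*(M(2)*(-17)))*Y(8, 3) = -(-3 + 2*2²)*(-17)/2*3 = -(-3 + 2*4)*(-17)/2*3 = -(-3 + 8)*(-17)/2*3 = -5*(-17)/2*3 = -½*(-85)*3 = (85/2)*3 = 255/2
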